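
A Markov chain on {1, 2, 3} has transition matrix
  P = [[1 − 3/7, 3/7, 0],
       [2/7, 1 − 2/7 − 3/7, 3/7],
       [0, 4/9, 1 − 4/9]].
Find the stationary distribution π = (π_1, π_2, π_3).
π = (56/221, 84/221, 81/221)

This is a birth-death chain on three states, which satisfies detailed balance: π_1 · P_{12} = π_2 · P_{21} and π_2 · P_{23} = π_3 · P_{32}.
From π_1 · 3/7 = π_2 · 2/7: π_2/π_1 = (3/7)/(2/7) = 3/2.
From π_2 · 3/7 = π_3 · 4/9: π_3/π_2 = (3/7)/(4/9) = 27/28.
Take π_1 proportional to 1; then unnormalized π = (1, 3/2, 81/56). Normalize by dividing by the sum 221/56:
  π = (56/221, 84/221, 81/221).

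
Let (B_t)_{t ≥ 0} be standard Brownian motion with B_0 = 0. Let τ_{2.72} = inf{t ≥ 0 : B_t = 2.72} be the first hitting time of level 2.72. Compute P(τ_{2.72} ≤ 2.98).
P(τ_{2.72} ≤ 2.98) = 2(1 − Φ(2.72/√2.98)) = 2(1 − Φ(1.5757)) ≈ 0.1151

By the reflection principle for standard BM, P(τ_b ≤ t) = 2 · P(B_t ≥ b). Since B_t ~ N(0, t), P(B_t ≥ 2.72) = 1 − Φ(2.72/√t) = 1 − Φ(2.72/√2.98) = 1 − Φ(1.5757) ≈ 0.05755. Doubling: P(τ_{2.72} ≤ 2.98) ≈ 2 · 0.05755 = 0.11510 ≈ 0.1151.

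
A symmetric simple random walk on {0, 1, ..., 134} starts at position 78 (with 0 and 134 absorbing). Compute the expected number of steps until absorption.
E[τ | X_0 = 78] = 4368

Let v_k = E[τ | X_0 = k]. Boundary: v_0 = v_134 = 0. Recurrence: v_k = 1 + (v_{k-1} + v_{k+1})/2 for 1 ≤ k ≤ 133. The particular solution to v_k − (v_{k-1} + v_{k+1})/2 = 1 is v_k = −k^2. Adding homogeneous solution A + B k and matching boundaries gives v_k = k (134 − k). Substituting k = 78: v_78 = 78 · 56 = 4368.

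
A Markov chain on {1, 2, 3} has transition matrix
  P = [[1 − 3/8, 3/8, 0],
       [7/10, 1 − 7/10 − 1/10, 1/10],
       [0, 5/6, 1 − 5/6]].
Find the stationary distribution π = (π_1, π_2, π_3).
π = (5/8, 75/224, 9/224)

This is a birth-death chain on three states, which satisfies detailed balance: π_1 · P_{12} = π_2 · P_{21} and π_2 · P_{23} = π_3 · P_{32}.
From π_1 · 3/8 = π_2 · 7/10: π_2/π_1 = (3/8)/(7/10) = 15/28.
From π_2 · 1/10 = π_3 · 5/6: π_3/π_2 = (1/10)/(5/6) = 3/25.
Take π_1 proportional to 1; then unnormalized π = (1, 15/28, 9/140). Normalize by dividing by the sum 8/5:
  π = (5/8, 75/224, 9/224).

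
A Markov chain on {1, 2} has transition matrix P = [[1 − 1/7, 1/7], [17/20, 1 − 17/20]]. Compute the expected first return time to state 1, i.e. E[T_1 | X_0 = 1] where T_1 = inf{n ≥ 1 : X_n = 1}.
E[T_1 | X_0 = 1] = 1/π_1 = 139/119

For an irreducible recurrent Markov chain with stationary distribution π, E[T_i | X_0 = i] = 1/π_i (Kac's formula). Here π_1 = (17/20)/(1/7 + 17/20) = (17/20)/(139/140) = 119/139, so E[T_1 | X_0 = 1] = 1/π_1 = (1/7 + 17/20)/(17/20) = (139/140)/(17/20) = 139/119.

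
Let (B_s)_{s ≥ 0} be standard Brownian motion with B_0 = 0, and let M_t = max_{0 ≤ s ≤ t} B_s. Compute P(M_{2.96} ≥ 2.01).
P(M_{2.96} ≥ 2.01) = 2·P(B_{2.96} ≥ 2.01) = 2(1 − Φ(2.01/√2.96)) ≈ 0.2427

By the reflection principle for Brownian motion, P(M_t ≥ a) = 2 · P(B_t ≥ a) for a ≥ 0. Since B_t ~ N(0, t), P(B_t ≥ 2.01) = 1 − Φ(2.01/√t) = 1 − Φ(2.01/√2.96) = 1 − Φ(1.1683). So
  P(M_{2.96} ≥ 2.01) = 2(1 − Φ(1.1683)) ≈ 0.2427.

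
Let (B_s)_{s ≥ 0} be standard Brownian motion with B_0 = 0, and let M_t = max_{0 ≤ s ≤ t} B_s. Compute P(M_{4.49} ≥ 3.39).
P(M_{4.49} ≥ 3.39) = 2·P(B_{4.49} ≥ 3.39) = 2(1 − Φ(3.39/√4.49)) ≈ 0.1096

By the reflection principle for Brownian motion, P(M_t ≥ a) = 2 · P(B_t ≥ a) for a ≥ 0. Since B_t ~ N(0, t), P(B_t ≥ 3.39) = 1 − Φ(3.39/√t) = 1 − Φ(3.39/√4.49) = 1 − Φ(1.5998). So
  P(M_{4.49} ≥ 3.39) = 2(1 − Φ(1.5998)) ≈ 0.1096.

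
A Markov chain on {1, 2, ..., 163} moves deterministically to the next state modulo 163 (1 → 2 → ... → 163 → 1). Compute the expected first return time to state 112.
E[T_112 | X_0 = 112] = 163

The chain cycles deterministically, so starting at state 112 it returns in exactly 163 steps. Equivalently, the stationary distribution is uniform π_j = 1/163 for every state j, so by Kac's formula E[T_112] = 1/π_112 = 163.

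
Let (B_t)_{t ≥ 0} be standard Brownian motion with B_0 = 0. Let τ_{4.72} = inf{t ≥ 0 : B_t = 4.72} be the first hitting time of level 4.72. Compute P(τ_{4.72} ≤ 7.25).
P(τ_{4.72} ≤ 7.25) = 2(1 − Φ(4.72/√7.25)) = 2(1 − Φ(1.7530)) ≈ 0.0796

By the reflection principle for standard BM, P(τ_b ≤ t) = 2 · P(B_t ≥ b). Since B_t ~ N(0, t), P(B_t ≥ 4.72) = 1 − Φ(4.72/√t) = 1 − Φ(4.72/√7.25) = 1 − Φ(1.7530) ≈ 0.03980. Doubling: P(τ_{4.72} ≤ 7.25) ≈ 2 · 0.03980 = 0.07960 ≈ 0.0796.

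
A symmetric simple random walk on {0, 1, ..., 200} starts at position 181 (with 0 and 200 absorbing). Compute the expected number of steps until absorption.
E[τ | X_0 = 181] = 3439

Let v_k = E[τ | X_0 = k]. Boundary: v_0 = v_200 = 0. Recurrence: v_k = 1 + (v_{k-1} + v_{k+1})/2 for 1 ≤ k ≤ 199. The particular solution to v_k − (v_{k-1} + v_{k+1})/2 = 1 is v_k = −k^2. Adding homogeneous solution A + B k and matching boundaries gives v_k = k (200 − k). Substituting k = 181: v_181 = 181 · 19 = 3439.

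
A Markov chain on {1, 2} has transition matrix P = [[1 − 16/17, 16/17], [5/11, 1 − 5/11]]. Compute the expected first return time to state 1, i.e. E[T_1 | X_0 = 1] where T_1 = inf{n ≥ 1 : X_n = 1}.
E[T_1 | X_0 = 1] = 1/π_1 = 261/85

For an irreducible recurrent Markov chain with stationary distribution π, E[T_i | X_0 = i] = 1/π_i (Kac's formula). Here π_1 = (5/11)/(16/17 + 5/11) = (5/11)/(261/187) = 85/261, so E[T_1 | X_0 = 1] = 1/π_1 = (16/17 + 5/11)/(5/11) = (261/187)/(5/11) = 261/85.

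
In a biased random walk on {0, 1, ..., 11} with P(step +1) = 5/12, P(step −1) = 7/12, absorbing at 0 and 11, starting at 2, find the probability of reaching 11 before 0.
P(hit 11 before 0) = (1 − (7/5)^2) / (1 − (7/5)^11) = 23437500/964249309

Let u_k denote P(reach 11 before 0 | start at k). Boundary: u_0 = 0, u_11 = 1. Recurrence: u_k = 5/12·u_{k+1} + 7/12·u_{k-1} for 1 ≤ k ≤ 10. Try u_k = A + B·r^k with r = q/p = (7/12)/(5/12) = 7/5. Substitution satisfies the recurrence; boundary conditions give:
  u_k = (1 − r^k) / (1 − r^N) = (1 − (7/5)^2) / (1 − (7/5)^11) = 23437500/964249309.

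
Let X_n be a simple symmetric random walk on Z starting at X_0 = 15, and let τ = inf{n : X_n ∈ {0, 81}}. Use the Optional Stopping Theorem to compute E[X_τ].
E[X_τ] = 15

X_n is a martingale and τ is a bounded-mean stopping time (indeed τ is finite a.s. with bounded expectation since the walk is in a bounded region). By the OST, E[X_τ] = E[X_0] = 15. Equivalently: E[X_τ] = 81 · P(hit 81 first) + 0 · P(hit 0 first) = 81 · (15/81) = 15.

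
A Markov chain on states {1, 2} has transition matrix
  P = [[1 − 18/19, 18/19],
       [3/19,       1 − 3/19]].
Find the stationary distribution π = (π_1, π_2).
π_1 = 1/7, π_2 = 6/7

Solve πP = π with π_1 + π_2 = 1. From πP = π: π_1 · (1 − 18/19) + π_2 · 3/19 = π_1 ⇒ π_2 · 3/19 = π_1 · 18/19 ⇒ π_2/π_1 = (18/19)/(3/19) = 6. Together with π_1 + π_2 = 1:
  π_1 = (3/19)/(18/19 + 3/19) = (3/19)/(21/19) = 1/7,
  π_2 = (18/19)/(18/19 + 3/19) = (18/19)/(21/19) = 6/7.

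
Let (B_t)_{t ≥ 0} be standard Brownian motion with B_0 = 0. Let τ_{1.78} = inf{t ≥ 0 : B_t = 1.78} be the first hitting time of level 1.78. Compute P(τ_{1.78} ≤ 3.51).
P(τ_{1.78} ≤ 3.51) = 2(1 − Φ(1.78/√3.51)) = 2(1 − Φ(0.9501)) ≈ 0.3421

By the reflection principle for standard BM, P(τ_b ≤ t) = 2 · P(B_t ≥ b). Since B_t ~ N(0, t), P(B_t ≥ 1.78) = 1 − Φ(1.78/√t) = 1 − Φ(1.78/√3.51) = 1 − Φ(0.9501) ≈ 0.17103. Doubling: P(τ_{1.78} ≤ 3.51) ≈ 2 · 0.17103 = 0.34206 ≈ 0.3421.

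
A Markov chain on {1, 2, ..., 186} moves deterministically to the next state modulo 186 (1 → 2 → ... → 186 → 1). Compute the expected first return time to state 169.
E[T_169 | X_0 = 169] = 186

The chain cycles deterministically, so starting at state 169 it returns in exactly 186 steps. Equivalently, the stationary distribution is uniform π_j = 1/186 for every state j, so by Kac's formula E[T_169] = 1/π_169 = 186.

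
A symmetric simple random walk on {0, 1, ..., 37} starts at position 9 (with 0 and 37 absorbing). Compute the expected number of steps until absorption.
E[τ | X_0 = 9] = 252

Let v_k = E[τ | X_0 = k]. Boundary: v_0 = v_37 = 0. Recurrence: v_k = 1 + (v_{k-1} + v_{k+1})/2 for 1 ≤ k ≤ 36. The particular solution to v_k − (v_{k-1} + v_{k+1})/2 = 1 is v_k = −k^2. Adding homogeneous solution A + B k and matching boundaries gives v_k = k (37 − k). Substituting k = 9: v_9 = 9 · 28 = 252.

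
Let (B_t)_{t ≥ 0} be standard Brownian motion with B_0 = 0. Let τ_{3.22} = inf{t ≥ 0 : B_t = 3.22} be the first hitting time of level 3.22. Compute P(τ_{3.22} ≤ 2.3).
P(τ_{3.22} ≤ 2.3) = 2(1 − Φ(3.22/√2.3)) = 2(1 − Φ(2.1232)) ≈ 0.0337

By the reflection principle for standard BM, P(τ_b ≤ t) = 2 · P(B_t ≥ b). Since B_t ~ N(0, t), P(B_t ≥ 3.22) = 1 − Φ(3.22/√t) = 1 − Φ(3.22/√2.3) = 1 − Φ(2.1232) ≈ 0.01687. Doubling: P(τ_{3.22} ≤ 2.3) ≈ 2 · 0.01687 = 0.03374 ≈ 0.0337.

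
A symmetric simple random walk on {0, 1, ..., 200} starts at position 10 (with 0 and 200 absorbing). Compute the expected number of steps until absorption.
E[τ | X_0 = 10] = 1900

Let v_k = E[τ | X_0 = k]. Boundary: v_0 = v_200 = 0. Recurrence: v_k = 1 + (v_{k-1} + v_{k+1})/2 for 1 ≤ k ≤ 199. The particular solution to v_k − (v_{k-1} + v_{k+1})/2 = 1 is v_k = −k^2. Adding homogeneous solution A + B k and matching boundaries gives v_k = k (200 − k). Substituting k = 10: v_10 = 10 · 190 = 1900.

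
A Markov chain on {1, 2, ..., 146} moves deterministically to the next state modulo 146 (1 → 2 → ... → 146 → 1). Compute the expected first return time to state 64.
E[T_64 | X_0 = 64] = 146

The chain cycles deterministically, so starting at state 64 it returns in exactly 146 steps. Equivalently, the stationary distribution is uniform π_j = 1/146 for every state j, so by Kac's formula E[T_64] = 1/π_64 = 146.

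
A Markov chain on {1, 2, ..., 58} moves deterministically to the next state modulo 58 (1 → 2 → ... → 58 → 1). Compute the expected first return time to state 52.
E[T_52 | X_0 = 52] = 58

The chain cycles deterministically, so starting at state 52 it returns in exactly 58 steps. Equivalently, the stationary distribution is uniform π_j = 1/58 for every state j, so by Kac's formula E[T_52] = 1/π_52 = 58.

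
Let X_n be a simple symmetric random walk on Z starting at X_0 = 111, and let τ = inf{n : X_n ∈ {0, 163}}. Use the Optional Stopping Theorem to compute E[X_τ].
E[X_τ] = 111

X_n is a martingale and τ is a bounded-mean stopping time (indeed τ is finite a.s. with bounded expectation since the walk is in a bounded region). By the OST, E[X_τ] = E[X_0] = 111. Equivalently: E[X_τ] = 163 · P(hit 163 first) + 0 · P(hit 0 first) = 163 · (111/163) = 111.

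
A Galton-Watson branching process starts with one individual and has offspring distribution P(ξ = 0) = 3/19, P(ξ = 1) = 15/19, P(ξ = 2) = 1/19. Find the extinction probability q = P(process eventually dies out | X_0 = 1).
q = 1

Mean offspring μ = 0·3/19 + 1·15/19 + 2·1/19 = 17/19 ≤ 1. For μ ≤ 1 with offspring not concentrated at 1, the Galton-Watson process goes extinct almost surely, so q = 1.
(Algebraic check: The pgf is f(s) = 3/19 + 15/19·s + 1/19·s². The extinction probability q is the smallest fixed point of f in [0, 1]. Setting s = f(s):
  1/19·s² + (15/19 − 1)·s + 3/19 = 0
  1/19·s² − (3/19 + 1/19)·s + 3/19 = 0
which factors as (s − 1)·(1/19·s − 3/19) = 0, giving roots s = 1 and s = (3/19)/(1/19) = 3. Since 3 ≥ 1, the smallest root in [0, 1] is s = 1.)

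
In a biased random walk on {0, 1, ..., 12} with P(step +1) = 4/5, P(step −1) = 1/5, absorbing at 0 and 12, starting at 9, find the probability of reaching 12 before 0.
P(hit 12 before 0) = (1 − (1/4)^9) / (1 − (1/4)^12) = 266304/266305

Let u_k denote P(reach 12 before 0 | start at k). Boundary: u_0 = 0, u_12 = 1. Recurrence: u_k = 4/5·u_{k+1} + 1/5·u_{k-1} for 1 ≤ k ≤ 11. Try u_k = A + B·r^k with r = q/p = (1/5)/(4/5) = 1/4. Substitution satisfies the recurrence; boundary conditions give:
  u_k = (1 − r^k) / (1 − r^N) = (1 − (1/4)^9) / (1 − (1/4)^12) = 266304/266305.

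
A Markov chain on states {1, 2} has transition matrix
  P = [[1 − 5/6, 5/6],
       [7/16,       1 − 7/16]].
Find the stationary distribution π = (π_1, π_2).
π_1 = 21/61, π_2 = 40/61

Solve πP = π with π_1 + π_2 = 1. From πP = π: π_1 · (1 − 5/6) + π_2 · 7/16 = π_1 ⇒ π_2 · 7/16 = π_1 · 5/6 ⇒ π_2/π_1 = (5/6)/(7/16) = 40/21. Together with π_1 + π_2 = 1:
  π_1 = (7/16)/(5/6 + 7/16) = (7/16)/(61/48) = 21/61,
  π_2 = (5/6)/(5/6 + 7/16) = (5/6)/(61/48) = 40/61.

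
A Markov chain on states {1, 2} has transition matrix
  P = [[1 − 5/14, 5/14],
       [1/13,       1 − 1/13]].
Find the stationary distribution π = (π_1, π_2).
π_1 = 14/79, π_2 = 65/79

Solve πP = π with π_1 + π_2 = 1. From πP = π: π_1 · (1 − 5/14) + π_2 · 1/13 = π_1 ⇒ π_2 · 1/13 = π_1 · 5/14 ⇒ π_2/π_1 = (5/14)/(1/13) = 65/14. Together with π_1 + π_2 = 1:
  π_1 = (1/13)/(5/14 + 1/13) = (1/13)/(79/182) = 14/79,
  π_2 = (5/14)/(5/14 + 1/13) = (5/14)/(79/182) = 65/79.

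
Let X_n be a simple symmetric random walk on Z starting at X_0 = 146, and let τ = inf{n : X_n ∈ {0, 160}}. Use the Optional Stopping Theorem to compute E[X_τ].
E[X_τ] = 146

X_n is a martingale and τ is a bounded-mean stopping time (indeed τ is finite a.s. with bounded expectation since the walk is in a bounded region). By the OST, E[X_τ] = E[X_0] = 146. Equivalently: E[X_τ] = 160 · P(hit 160 first) + 0 · P(hit 0 first) = 160 · (146/160) = 146.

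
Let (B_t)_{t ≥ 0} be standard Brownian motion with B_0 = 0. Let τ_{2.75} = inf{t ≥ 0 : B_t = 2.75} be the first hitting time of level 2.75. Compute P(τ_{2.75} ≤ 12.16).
P(τ_{2.75} ≤ 12.16) = 2(1 − Φ(2.75/√12.16)) = 2(1 − Φ(0.7886)) ≈ 0.4303

By the reflection principle for standard BM, P(τ_b ≤ t) = 2 · P(B_t ≥ b). Since B_t ~ N(0, t), P(B_t ≥ 2.75) = 1 − Φ(2.75/√t) = 1 − Φ(2.75/√12.16) = 1 − Φ(0.7886) ≈ 0.21517. Doubling: P(τ_{2.75} ≤ 12.16) ≈ 2 · 0.21517 = 0.43034 ≈ 0.4303.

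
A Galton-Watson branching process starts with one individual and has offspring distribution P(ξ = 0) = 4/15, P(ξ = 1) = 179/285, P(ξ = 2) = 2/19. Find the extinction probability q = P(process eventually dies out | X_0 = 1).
q = 1

Mean offspring μ = 0·4/15 + 1·179/285 + 2·2/19 = 239/285 ≤ 1. For μ ≤ 1 with offspring not concentrated at 1, the Galton-Watson process goes extinct almost surely, so q = 1.
(Algebraic check: The pgf is f(s) = 4/15 + 179/285·s + 2/19·s². The extinction probability q is the smallest fixed point of f in [0, 1]. Setting s = f(s):
  2/19·s² + (179/285 − 1)·s + 4/15 = 0
  2/19·s² − (4/15 + 2/19)·s + 4/15 = 0
which factors as (s − 1)·(2/19·s − 4/15) = 0, giving roots s = 1 and s = (4/15)/(2/19) = 38/15. Since 38/15 ≥ 1, the smallest root in [0, 1] is s = 1.)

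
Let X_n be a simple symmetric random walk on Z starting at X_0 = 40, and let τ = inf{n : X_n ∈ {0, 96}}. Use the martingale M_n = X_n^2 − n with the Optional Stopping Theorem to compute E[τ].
E[τ] = 2240

M_n = X_n^2 − n is a martingale (since E[X_{n+1}^2 | F_n] = X_n^2 + 1). By OST (τ has finite mean in a bounded region), E[M_τ] = E[M_0] = X_0^2 − 0 = 40^2 = 1600. Also E[M_τ] = E[X_τ^2] − E[τ]. The walk exits at 0 or 96, with P(hit 96 first) = 40/96, so E[X_τ^2] = 96^2 · 40/96 + 0 = 3840. Thus E[τ] = E[X_τ^2] − E[M_τ] = 3840 − 1600 = 2240 = 40(96 − 40) = 2240.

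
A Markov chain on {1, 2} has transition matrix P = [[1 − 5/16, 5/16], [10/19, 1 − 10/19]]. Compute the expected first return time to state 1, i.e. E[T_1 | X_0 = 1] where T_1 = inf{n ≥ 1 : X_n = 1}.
E[T_1 | X_0 = 1] = 1/π_1 = 51/32

For an irreducible recurrent Markov chain with stationary distribution π, E[T_i | X_0 = i] = 1/π_i (Kac's formula). Here π_1 = (10/19)/(5/16 + 10/19) = (10/19)/(255/304) = 32/51, so E[T_1 | X_0 = 1] = 1/π_1 = (5/16 + 10/19)/(10/19) = (255/304)/(10/19) = 51/32.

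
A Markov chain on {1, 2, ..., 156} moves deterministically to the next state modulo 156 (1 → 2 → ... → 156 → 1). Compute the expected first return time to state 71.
E[T_71 | X_0 = 71] = 156

The chain cycles deterministically, so starting at state 71 it returns in exactly 156 steps. Equivalently, the stationary distribution is uniform π_j = 1/156 for every state j, so by Kac's formula E[T_71] = 1/π_71 = 156.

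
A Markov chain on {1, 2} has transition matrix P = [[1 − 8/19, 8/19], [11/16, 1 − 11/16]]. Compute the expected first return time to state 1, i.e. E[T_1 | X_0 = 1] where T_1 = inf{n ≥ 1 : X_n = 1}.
E[T_1 | X_0 = 1] = 1/π_1 = 337/209

For an irreducible recurrent Markov chain with stationary distribution π, E[T_i | X_0 = i] = 1/π_i (Kac's formula). Here π_1 = (11/16)/(8/19 + 11/16) = (11/16)/(337/304) = 209/337, so E[T_1 | X_0 = 1] = 1/π_1 = (8/19 + 11/16)/(11/16) = (337/304)/(11/16) = 337/209.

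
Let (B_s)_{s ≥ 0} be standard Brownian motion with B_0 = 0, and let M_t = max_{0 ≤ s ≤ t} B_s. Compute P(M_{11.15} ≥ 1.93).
P(M_{11.15} ≥ 1.93) = 2·P(B_{11.15} ≥ 1.93) = 2(1 − Φ(1.93/√11.15)) ≈ 0.5633

By the reflection principle for Brownian motion, P(M_t ≥ a) = 2 · P(B_t ≥ a) for a ≥ 0. Since B_t ~ N(0, t), P(B_t ≥ 1.93) = 1 − Φ(1.93/√t) = 1 − Φ(1.93/√11.15) = 1 − Φ(0.5780). So
  P(M_{11.15} ≥ 1.93) = 2(1 − Φ(0.5780)) ≈ 0.5633.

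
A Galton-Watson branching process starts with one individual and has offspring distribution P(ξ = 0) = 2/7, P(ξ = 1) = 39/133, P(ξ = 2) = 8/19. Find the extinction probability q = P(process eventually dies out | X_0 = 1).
q = 19/28

The pgf is f(s) = 2/7 + 39/133·s + 8/19·s². The extinction probability q is the smallest fixed point of f in [0, 1]. Setting s = f(s):
  8/19·s² + (39/133 − 1)·s + 2/7 = 0
  8/19·s² − (2/7 + 8/19)·s + 2/7 = 0
which factors as (s − 1)·(8/19·s − 2/7) = 0, giving roots s = 1 and s = (2/7)/(8/19) = 19/28.
Mean offspring μ = 39/133 + 2·8/19 = 151/133 > 1 (supercritical), so q < 1. The extinction probability is the smaller root: q = (2/7)/(8/19) = 19/28.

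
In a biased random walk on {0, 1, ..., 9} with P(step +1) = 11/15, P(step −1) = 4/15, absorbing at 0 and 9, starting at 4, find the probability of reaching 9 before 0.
P(hit 9 before 0) = (1 − (4/11)^4) / (1 − (4/11)^9) = 330959805/336812221

Let u_k denote P(reach 9 before 0 | start at k). Boundary: u_0 = 0, u_9 = 1. Recurrence: u_k = 11/15·u_{k+1} + 4/15·u_{k-1} for 1 ≤ k ≤ 8. Try u_k = A + B·r^k with r = q/p = (4/15)/(11/15) = 4/11. Substitution satisfies the recurrence; boundary conditions give:
  u_k = (1 − r^k) / (1 − r^N) = (1 − (4/11)^4) / (1 − (4/11)^9) = 330959805/336812221.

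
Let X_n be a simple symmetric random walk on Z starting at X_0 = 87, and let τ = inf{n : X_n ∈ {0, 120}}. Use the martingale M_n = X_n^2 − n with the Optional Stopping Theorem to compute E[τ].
E[τ] = 2871

M_n = X_n^2 − n is a martingale (since E[X_{n+1}^2 | F_n] = X_n^2 + 1). By OST (τ has finite mean in a bounded region), E[M_τ] = E[M_0] = X_0^2 − 0 = 87^2 = 7569. Also E[M_τ] = E[X_τ^2] − E[τ]. The walk exits at 0 or 120, with P(hit 120 first) = 87/120, so E[X_τ^2] = 120^2 · 87/120 + 0 = 10440. Thus E[τ] = E[X_τ^2] − E[M_τ] = 10440 − 7569 = 2871 = 87(120 − 87) = 2871.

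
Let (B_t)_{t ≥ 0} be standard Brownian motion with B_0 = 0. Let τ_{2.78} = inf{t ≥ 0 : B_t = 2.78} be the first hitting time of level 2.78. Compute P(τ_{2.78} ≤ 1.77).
P(τ_{2.78} ≤ 1.77) = 2(1 − Φ(2.78/√1.77)) = 2(1 − Φ(2.0896)) ≈ 0.0367

By the reflection principle for standard BM, P(τ_b ≤ t) = 2 · P(B_t ≥ b). Since B_t ~ N(0, t), P(B_t ≥ 2.78) = 1 − Φ(2.78/√t) = 1 − Φ(2.78/√1.77) = 1 − Φ(2.0896) ≈ 0.01833. Doubling: P(τ_{2.78} ≤ 1.77) ≈ 2 · 0.01833 = 0.03666 ≈ 0.0367.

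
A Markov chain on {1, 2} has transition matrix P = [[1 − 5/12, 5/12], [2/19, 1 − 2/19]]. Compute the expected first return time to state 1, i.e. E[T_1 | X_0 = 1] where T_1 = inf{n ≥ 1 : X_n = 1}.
E[T_1 | X_0 = 1] = 1/π_1 = 119/24

For an irreducible recurrent Markov chain with stationary distribution π, E[T_i | X_0 = i] = 1/π_i (Kac's formula). Here π_1 = (2/19)/(5/12 + 2/19) = (2/19)/(119/228) = 24/119, so E[T_1 | X_0 = 1] = 1/π_1 = (5/12 + 2/19)/(2/19) = (119/228)/(2/19) = 119/24.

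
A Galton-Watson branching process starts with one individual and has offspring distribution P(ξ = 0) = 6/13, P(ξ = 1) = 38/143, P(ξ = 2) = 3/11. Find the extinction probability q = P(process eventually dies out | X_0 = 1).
q = 1

Mean offspring μ = 0·6/13 + 1·38/143 + 2·3/11 = 116/143 ≤ 1. For μ ≤ 1 with offspring not concentrated at 1, the Galton-Watson process goes extinct almost surely, so q = 1.
(Algebraic check: The pgf is f(s) = 6/13 + 38/143·s + 3/11·s². The extinction probability q is the smallest fixed point of f in [0, 1]. Setting s = f(s):
  3/11·s² + (38/143 − 1)·s + 6/13 = 0
  3/11·s² − (6/13 + 3/11)·s + 6/13 = 0
which factors as (s − 1)·(3/11·s − 6/13) = 0, giving roots s = 1 and s = (6/13)/(3/11) = 22/13. Since 22/13 ≥ 1, the smallest root in [0, 1] is s = 1.)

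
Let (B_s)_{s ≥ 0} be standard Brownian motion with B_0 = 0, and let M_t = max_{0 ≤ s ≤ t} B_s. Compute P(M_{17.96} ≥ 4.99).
P(M_{17.96} ≥ 4.99) = 2·P(B_{17.96} ≥ 4.99) = 2(1 − Φ(4.99/√17.96)) ≈ 0.2390

By the reflection principle for Brownian motion, P(M_t ≥ a) = 2 · P(B_t ≥ a) for a ≥ 0. Since B_t ~ N(0, t), P(B_t ≥ 4.99) = 1 − Φ(4.99/√t) = 1 − Φ(4.99/√17.96) = 1 − Φ(1.1775). So
  P(M_{17.96} ≥ 4.99) = 2(1 − Φ(1.1775)) ≈ 0.2390.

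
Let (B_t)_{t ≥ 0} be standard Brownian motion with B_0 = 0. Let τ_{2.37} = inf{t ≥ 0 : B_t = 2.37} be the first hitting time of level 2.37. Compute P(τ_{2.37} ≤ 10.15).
P(τ_{2.37} ≤ 10.15) = 2(1 − Φ(2.37/√10.15)) = 2(1 − Φ(0.7439)) ≈ 0.4569

By the reflection principle for standard BM, P(τ_b ≤ t) = 2 · P(B_t ≥ b). Since B_t ~ N(0, t), P(B_t ≥ 2.37) = 1 − Φ(2.37/√t) = 1 − Φ(2.37/√10.15) = 1 − Φ(0.7439) ≈ 0.22847. Doubling: P(τ_{2.37} ≤ 10.15) ≈ 2 · 0.22847 = 0.45694 ≈ 0.4569.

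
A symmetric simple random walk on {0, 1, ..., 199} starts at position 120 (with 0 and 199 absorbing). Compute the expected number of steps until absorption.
E[τ | X_0 = 120] = 9480

Let v_k = E[τ | X_0 = k]. Boundary: v_0 = v_199 = 0. Recurrence: v_k = 1 + (v_{k-1} + v_{k+1})/2 for 1 ≤ k ≤ 198. The particular solution to v_k − (v_{k-1} + v_{k+1})/2 = 1 is v_k = −k^2. Adding homogeneous solution A + B k and matching boundaries gives v_k = k (199 − k). Substituting k = 120: v_120 = 120 · 79 = 9480.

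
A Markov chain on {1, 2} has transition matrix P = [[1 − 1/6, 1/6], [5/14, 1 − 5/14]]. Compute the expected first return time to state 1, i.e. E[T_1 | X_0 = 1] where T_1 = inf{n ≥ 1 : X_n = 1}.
E[T_1 | X_0 = 1] = 1/π_1 = 22/15

For an irreducible recurrent Markov chain with stationary distribution π, E[T_i | X_0 = i] = 1/π_i (Kac's formula). Here π_1 = (5/14)/(1/6 + 5/14) = (5/14)/(11/21) = 15/22, so E[T_1 | X_0 = 1] = 1/π_1 = (1/6 + 5/14)/(5/14) = (11/21)/(5/14) = 22/15.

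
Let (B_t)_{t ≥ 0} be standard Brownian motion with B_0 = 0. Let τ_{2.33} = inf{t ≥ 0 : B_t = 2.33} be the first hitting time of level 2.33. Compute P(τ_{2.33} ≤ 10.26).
P(τ_{2.33} ≤ 10.26) = 2(1 − Φ(2.33/√10.26)) = 2(1 − Φ(0.7274)) ≈ 0.4670

By the reflection principle for standard BM, P(τ_b ≤ t) = 2 · P(B_t ≥ b). Since B_t ~ N(0, t), P(B_t ≥ 2.33) = 1 − Φ(2.33/√t) = 1 − Φ(2.33/√10.26) = 1 − Φ(0.7274) ≈ 0.23349. Doubling: P(τ_{2.33} ≤ 10.26) ≈ 2 · 0.23349 = 0.46698 ≈ 0.4670.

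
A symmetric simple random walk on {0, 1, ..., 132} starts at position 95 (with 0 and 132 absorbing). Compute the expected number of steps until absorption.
E[τ | X_0 = 95] = 3515

Let v_k = E[τ | X_0 = k]. Boundary: v_0 = v_132 = 0. Recurrence: v_k = 1 + (v_{k-1} + v_{k+1})/2 for 1 ≤ k ≤ 131. The particular solution to v_k − (v_{k-1} + v_{k+1})/2 = 1 is v_k = −k^2. Adding homogeneous solution A + B k and matching boundaries gives v_k = k (132 − k). Substituting k = 95: v_95 = 95 · 37 = 3515.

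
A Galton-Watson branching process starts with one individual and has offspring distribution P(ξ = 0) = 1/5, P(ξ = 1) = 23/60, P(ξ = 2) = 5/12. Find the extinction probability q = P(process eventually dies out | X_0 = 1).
q = 12/25

The pgf is f(s) = 1/5 + 23/60·s + 5/12·s². The extinction probability q is the smallest fixed point of f in [0, 1]. Setting s = f(s):
  5/12·s² + (23/60 − 1)·s + 1/5 = 0
  5/12·s² − (1/5 + 5/12)·s + 1/5 = 0
which factors as (s − 1)·(5/12·s − 1/5) = 0, giving roots s = 1 and s = (1/5)/(5/12) = 12/25.
Mean offspring μ = 23/60 + 2·5/12 = 73/60 > 1 (supercritical), so q < 1. The extinction probability is the smaller root: q = (1/5)/(5/12) = 12/25.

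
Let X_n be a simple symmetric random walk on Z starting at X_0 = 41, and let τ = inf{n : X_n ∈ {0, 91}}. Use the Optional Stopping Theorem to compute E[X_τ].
E[X_τ] = 41

X_n is a martingale and τ is a bounded-mean stopping time (indeed τ is finite a.s. with bounded expectation since the walk is in a bounded region). By the OST, E[X_τ] = E[X_0] = 41. Equivalently: E[X_τ] = 91 · P(hit 91 first) + 0 · P(hit 0 first) = 91 · (41/91) = 41.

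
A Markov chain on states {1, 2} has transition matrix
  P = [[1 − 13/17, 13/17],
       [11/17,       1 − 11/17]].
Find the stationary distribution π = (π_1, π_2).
π_1 = 11/24, π_2 = 13/24

Solve πP = π with π_1 + π_2 = 1. From πP = π: π_1 · (1 − 13/17) + π_2 · 11/17 = π_1 ⇒ π_2 · 11/17 = π_1 · 13/17 ⇒ π_2/π_1 = (13/17)/(11/17) = 13/11. Together with π_1 + π_2 = 1:
  π_1 = (11/17)/(13/17 + 11/17) = (11/17)/(24/17) = 11/24,
  π_2 = (13/17)/(13/17 + 11/17) = (13/17)/(24/17) = 13/24.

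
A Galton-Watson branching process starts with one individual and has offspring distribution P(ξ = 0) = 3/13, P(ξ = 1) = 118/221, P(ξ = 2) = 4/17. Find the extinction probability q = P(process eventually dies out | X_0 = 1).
q = 51/52

The pgf is f(s) = 3/13 + 118/221·s + 4/17·s². The extinction probability q is the smallest fixed point of f in [0, 1]. Setting s = f(s):
  4/17·s² + (118/221 − 1)·s + 3/13 = 0
  4/17·s² − (3/13 + 4/17)·s + 3/13 = 0
which factors as (s − 1)·(4/17·s − 3/13) = 0, giving roots s = 1 and s = (3/13)/(4/17) = 51/52.
Mean offspring μ = 118/221 + 2·4/17 = 222/221 > 1 (supercritical), so q < 1. The extinction probability is the smaller root: q = (3/13)/(4/17) = 51/52.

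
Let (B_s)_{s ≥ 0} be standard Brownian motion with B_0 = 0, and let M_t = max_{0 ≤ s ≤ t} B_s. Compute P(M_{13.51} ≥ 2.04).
P(M_{13.51} ≥ 2.04) = 2·P(B_{13.51} ≥ 2.04) = 2(1 − Φ(2.04/√13.51)) ≈ 0.5789

By the reflection principle for Brownian motion, P(M_t ≥ a) = 2 · P(B_t ≥ a) for a ≥ 0. Since B_t ~ N(0, t), P(B_t ≥ 2.04) = 1 − Φ(2.04/√t) = 1 − Φ(2.04/√13.51) = 1 − Φ(0.5550). So
  P(M_{13.51} ≥ 2.04) = 2(1 − Φ(0.5550)) ≈ 0.5789.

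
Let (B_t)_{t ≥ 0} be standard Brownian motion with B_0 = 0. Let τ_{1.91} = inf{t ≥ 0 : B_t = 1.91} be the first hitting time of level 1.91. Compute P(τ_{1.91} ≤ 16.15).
P(τ_{1.91} ≤ 16.15) = 2(1 − Φ(1.91/√16.15)) = 2(1 − Φ(0.4753)) ≈ 0.6346

By the reflection principle for standard BM, P(τ_b ≤ t) = 2 · P(B_t ≥ b). Since B_t ~ N(0, t), P(B_t ≥ 1.91) = 1 − Φ(1.91/√t) = 1 − Φ(1.91/√16.15) = 1 − Φ(0.4753) ≈ 0.31729. Doubling: P(τ_{1.91} ≤ 16.15) ≈ 2 · 0.31729 = 0.63458 ≈ 0.6346.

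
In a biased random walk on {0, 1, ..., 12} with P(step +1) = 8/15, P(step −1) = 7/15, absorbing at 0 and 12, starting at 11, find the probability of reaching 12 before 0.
P(hit 12 before 0) = (1 − (7/8)^11) / (1 − (7/8)^12) = 52900862792/54878189535

Let u_k denote P(reach 12 before 0 | start at k). Boundary: u_0 = 0, u_12 = 1. Recurrence: u_k = 8/15·u_{k+1} + 7/15·u_{k-1} for 1 ≤ k ≤ 11. Try u_k = A + B·r^k with r = q/p = (7/15)/(8/15) = 7/8. Substitution satisfies the recurrence; boundary conditions give:
  u_k = (1 − r^k) / (1 − r^N) = (1 − (7/8)^11) / (1 − (7/8)^12) = 52900862792/54878189535.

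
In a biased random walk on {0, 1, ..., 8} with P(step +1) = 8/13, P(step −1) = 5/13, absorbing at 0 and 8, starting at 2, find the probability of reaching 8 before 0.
P(hit 8 before 0) = (1 − (5/8)^2) / (1 − (5/8)^8) = 262144/420169

Let u_k denote P(reach 8 before 0 | start at k). Boundary: u_0 = 0, u_8 = 1. Recurrence: u_k = 8/13·u_{k+1} + 5/13·u_{k-1} for 1 ≤ k ≤ 7. Try u_k = A + B·r^k with r = q/p = (5/13)/(8/13) = 5/8. Substitution satisfies the recurrence; boundary conditions give:
  u_k = (1 − r^k) / (1 − r^N) = (1 − (5/8)^2) / (1 − (5/8)^8) = 262144/420169.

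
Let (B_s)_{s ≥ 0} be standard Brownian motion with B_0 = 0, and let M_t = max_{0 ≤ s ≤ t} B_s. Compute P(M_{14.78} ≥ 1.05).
P(M_{14.78} ≥ 1.05) = 2·P(B_{14.78} ≥ 1.05) = 2(1 − Φ(1.05/√14.78)) ≈ 0.7848

By the reflection principle for Brownian motion, P(M_t ≥ a) = 2 · P(B_t ≥ a) for a ≥ 0. Since B_t ~ N(0, t), P(B_t ≥ 1.05) = 1 − Φ(1.05/√t) = 1 − Φ(1.05/√14.78) = 1 − Φ(0.2731). So
  P(M_{14.78} ≥ 1.05) = 2(1 − Φ(0.2731)) ≈ 0.7848.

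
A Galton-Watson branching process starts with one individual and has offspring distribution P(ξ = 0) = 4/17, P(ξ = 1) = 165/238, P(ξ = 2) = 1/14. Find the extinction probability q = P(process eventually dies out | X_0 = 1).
q = 1

Mean offspring μ = 0·4/17 + 1·165/238 + 2·1/14 = 199/238 ≤ 1. For μ ≤ 1 with offspring not concentrated at 1, the Galton-Watson process goes extinct almost surely, so q = 1.
(Algebraic check: The pgf is f(s) = 4/17 + 165/238·s + 1/14·s². The extinction probability q is the smallest fixed point of f in [0, 1]. Setting s = f(s):
  1/14·s² + (165/238 − 1)·s + 4/17 = 0
  1/14·s² − (4/17 + 1/14)·s + 4/17 = 0
which factors as (s − 1)·(1/14·s − 4/17) = 0, giving roots s = 1 and s = (4/17)/(1/14) = 56/17. Since 56/17 ≥ 1, the smallest root in [0, 1] is s = 1.)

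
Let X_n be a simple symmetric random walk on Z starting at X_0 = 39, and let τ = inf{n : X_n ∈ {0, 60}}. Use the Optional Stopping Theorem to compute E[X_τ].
E[X_τ] = 39

X_n is a martingale and τ is a bounded-mean stopping time (indeed τ is finite a.s. with bounded expectation since the walk is in a bounded region). By the OST, E[X_τ] = E[X_0] = 39. Equivalently: E[X_τ] = 60 · P(hit 60 first) + 0 · P(hit 0 first) = 60 · (39/60) = 39.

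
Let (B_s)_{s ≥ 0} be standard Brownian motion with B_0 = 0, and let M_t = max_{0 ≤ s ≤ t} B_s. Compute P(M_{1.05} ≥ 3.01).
P(M_{1.05} ≥ 3.01) = 2·P(B_{1.05} ≥ 3.01) = 2(1 − Φ(3.01/√1.05)) ≈ 0.0033

By the reflection principle for Brownian motion, P(M_t ≥ a) = 2 · P(B_t ≥ a) for a ≥ 0. Since B_t ~ N(0, t), P(B_t ≥ 3.01) = 1 − Φ(3.01/√t) = 1 − Φ(3.01/√1.05) = 1 − Φ(2.9375). So
  P(M_{1.05} ≥ 3.01) = 2(1 − Φ(2.9375)) ≈ 0.0033.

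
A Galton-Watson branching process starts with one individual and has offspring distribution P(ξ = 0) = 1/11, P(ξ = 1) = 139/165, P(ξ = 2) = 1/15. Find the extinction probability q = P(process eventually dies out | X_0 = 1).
q = 1

Mean offspring μ = 0·1/11 + 1·139/165 + 2·1/15 = 161/165 ≤ 1. For μ ≤ 1 with offspring not concentrated at 1, the Galton-Watson process goes extinct almost surely, so q = 1.
(Algebraic check: The pgf is f(s) = 1/11 + 139/165·s + 1/15·s². The extinction probability q is the smallest fixed point of f in [0, 1]. Setting s = f(s):
  1/15·s² + (139/165 − 1)·s + 1/11 = 0
  1/15·s² − (1/11 + 1/15)·s + 1/11 = 0
which factors as (s − 1)·(1/15·s − 1/11) = 0, giving roots s = 1 and s = (1/11)/(1/15) = 15/11. Since 15/11 ≥ 1, the smallest root in [0, 1] is s = 1.)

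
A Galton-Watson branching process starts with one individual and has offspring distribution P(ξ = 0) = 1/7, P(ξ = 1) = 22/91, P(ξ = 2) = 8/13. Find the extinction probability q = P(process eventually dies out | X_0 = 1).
q = 13/56

The pgf is f(s) = 1/7 + 22/91·s + 8/13·s². The extinction probability q is the smallest fixed point of f in [0, 1]. Setting s = f(s):
  8/13·s² + (22/91 − 1)·s + 1/7 = 0
  8/13·s² − (1/7 + 8/13)·s + 1/7 = 0
which factors as (s − 1)·(8/13·s − 1/7) = 0, giving roots s = 1 and s = (1/7)/(8/13) = 13/56.
Mean offspring μ = 22/91 + 2·8/13 = 134/91 > 1 (supercritical), so q < 1. The extinction probability is the smaller root: q = (1/7)/(8/13) = 13/56.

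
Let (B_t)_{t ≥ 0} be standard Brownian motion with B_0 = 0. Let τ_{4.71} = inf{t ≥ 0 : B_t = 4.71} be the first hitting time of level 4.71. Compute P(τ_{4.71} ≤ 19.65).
P(τ_{4.71} ≤ 19.65) = 2(1 − Φ(4.71/√19.65)) = 2(1 − Φ(1.0625)) ≈ 0.2880

By the reflection principle for standard BM, P(τ_b ≤ t) = 2 · P(B_t ≥ b). Since B_t ~ N(0, t), P(B_t ≥ 4.71) = 1 − Φ(4.71/√t) = 1 − Φ(4.71/√19.65) = 1 − Φ(1.0625) ≈ 0.14400. Doubling: P(τ_{4.71} ≤ 19.65) ≈ 2 · 0.14400 = 0.28800 ≈ 0.2880.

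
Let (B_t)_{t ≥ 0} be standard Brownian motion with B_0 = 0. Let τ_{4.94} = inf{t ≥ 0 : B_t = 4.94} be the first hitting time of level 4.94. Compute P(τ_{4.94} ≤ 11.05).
P(τ_{4.94} ≤ 11.05) = 2(1 − Φ(4.94/√11.05)) = 2(1 − Φ(1.4861)) ≈ 0.1373

By the reflection principle for standard BM, P(τ_b ≤ t) = 2 · P(B_t ≥ b). Since B_t ~ N(0, t), P(B_t ≥ 4.94) = 1 − Φ(4.94/√t) = 1 − Φ(4.94/√11.05) = 1 − Φ(1.4861) ≈ 0.06863. Doubling: P(τ_{4.94} ≤ 11.05) ≈ 2 · 0.06863 = 0.13726 ≈ 0.1373.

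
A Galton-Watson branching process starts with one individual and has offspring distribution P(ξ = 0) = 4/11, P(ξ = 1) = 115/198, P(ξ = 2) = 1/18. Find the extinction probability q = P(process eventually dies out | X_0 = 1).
q = 1

Mean offspring μ = 0·4/11 + 1·115/198 + 2·1/18 = 137/198 ≤ 1. For μ ≤ 1 with offspring not concentrated at 1, the Galton-Watson process goes extinct almost surely, so q = 1.
(Algebraic check: The pgf is f(s) = 4/11 + 115/198·s + 1/18·s². The extinction probability q is the smallest fixed point of f in [0, 1]. Setting s = f(s):
  1/18·s² + (115/198 − 1)·s + 4/11 = 0
  1/18·s² − (4/11 + 1/18)·s + 4/11 = 0
which factors as (s − 1)·(1/18·s − 4/11) = 0, giving roots s = 1 and s = (4/11)/(1/18) = 72/11. Since 72/11 ≥ 1, the smallest root in [0, 1] is s = 1.)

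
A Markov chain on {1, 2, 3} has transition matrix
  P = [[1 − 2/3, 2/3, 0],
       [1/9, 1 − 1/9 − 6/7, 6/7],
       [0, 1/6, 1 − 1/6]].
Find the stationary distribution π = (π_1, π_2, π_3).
π = (7/265, 42/265, 216/265)

This is a birth-death chain on three states, which satisfies detailed balance: π_1 · P_{12} = π_2 · P_{21} and π_2 · P_{23} = π_3 · P_{32}.
From π_1 · 2/3 = π_2 · 1/9: π_2/π_1 = (2/3)/(1/9) = 6.
From π_2 · 6/7 = π_3 · 1/6: π_3/π_2 = (6/7)/(1/6) = 36/7.
Take π_1 proportional to 1; then unnormalized π = (1, 6, 216/7). Normalize by dividing by the sum 265/7:
  π = (7/265, 42/265, 216/265).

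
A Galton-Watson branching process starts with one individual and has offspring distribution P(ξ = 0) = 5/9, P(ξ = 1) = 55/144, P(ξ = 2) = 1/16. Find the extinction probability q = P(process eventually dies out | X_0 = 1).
q = 1

Mean offspring μ = 0·5/9 + 1·55/144 + 2·1/16 = 73/144 ≤ 1. For μ ≤ 1 with offspring not concentrated at 1, the Galton-Watson process goes extinct almost surely, so q = 1.
(Algebraic check: The pgf is f(s) = 5/9 + 55/144·s + 1/16·s². The extinction probability q is the smallest fixed point of f in [0, 1]. Setting s = f(s):
  1/16·s² + (55/144 − 1)·s + 5/9 = 0
  1/16·s² − (5/9 + 1/16)·s + 5/9 = 0
which factors as (s − 1)·(1/16·s − 5/9) = 0, giving roots s = 1 and s = (5/9)/(1/16) = 80/9. Since 80/9 ≥ 1, the smallest root in [0, 1] is s = 1.)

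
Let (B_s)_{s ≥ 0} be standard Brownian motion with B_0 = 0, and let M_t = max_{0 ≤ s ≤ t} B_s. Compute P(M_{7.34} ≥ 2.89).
P(M_{7.34} ≥ 2.89) = 2·P(B_{7.34} ≥ 2.89) = 2(1 − Φ(2.89/√7.34)) ≈ 0.2861

By the reflection principle for Brownian motion, P(M_t ≥ a) = 2 · P(B_t ≥ a) for a ≥ 0. Since B_t ~ N(0, t), P(B_t ≥ 2.89) = 1 − Φ(2.89/√t) = 1 − Φ(2.89/√7.34) = 1 − Φ(1.0667). So
  P(M_{7.34} ≥ 2.89) = 2(1 − Φ(1.0667)) ≈ 0.2861.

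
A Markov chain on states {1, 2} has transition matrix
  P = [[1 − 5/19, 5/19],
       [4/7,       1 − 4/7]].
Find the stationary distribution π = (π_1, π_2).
π_1 = 76/111, π_2 = 35/111

Solve πP = π with π_1 + π_2 = 1. From πP = π: π_1 · (1 − 5/19) + π_2 · 4/7 = π_1 ⇒ π_2 · 4/7 = π_1 · 5/19 ⇒ π_2/π_1 = (5/19)/(4/7) = 35/76. Together with π_1 + π_2 = 1:
  π_1 = (4/7)/(5/19 + 4/7) = (4/7)/(111/133) = 76/111,
  π_2 = (5/19)/(5/19 + 4/7) = (5/19)/(111/133) = 35/111.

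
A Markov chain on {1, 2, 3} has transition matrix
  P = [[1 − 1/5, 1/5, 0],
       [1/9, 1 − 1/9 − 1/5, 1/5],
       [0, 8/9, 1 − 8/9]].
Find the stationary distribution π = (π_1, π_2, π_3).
π = (200/641, 360/641, 81/641)

This is a birth-death chain on three states, which satisfies detailed balance: π_1 · P_{12} = π_2 · P_{21} and π_2 · P_{23} = π_3 · P_{32}.
From π_1 · 1/5 = π_2 · 1/9: π_2/π_1 = (1/5)/(1/9) = 9/5.
From π_2 · 1/5 = π_3 · 8/9: π_3/π_2 = (1/5)/(8/9) = 9/40.
Take π_1 proportional to 1; then unnormalized π = (1, 9/5, 81/200). Normalize by dividing by the sum 641/200:
  π = (200/641, 360/641, 81/641).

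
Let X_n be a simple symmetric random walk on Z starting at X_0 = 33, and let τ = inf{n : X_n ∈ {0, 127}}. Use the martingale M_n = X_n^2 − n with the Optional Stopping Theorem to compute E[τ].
E[τ] = 3102

M_n = X_n^2 − n is a martingale (since E[X_{n+1}^2 | F_n] = X_n^2 + 1). By OST (τ has finite mean in a bounded region), E[M_τ] = E[M_0] = X_0^2 − 0 = 33^2 = 1089. Also E[M_τ] = E[X_τ^2] − E[τ]. The walk exits at 0 or 127, with P(hit 127 first) = 33/127, so E[X_τ^2] = 127^2 · 33/127 + 0 = 4191. Thus E[τ] = E[X_τ^2] − E[M_τ] = 4191 − 1089 = 3102 = 33(127 − 33) = 3102.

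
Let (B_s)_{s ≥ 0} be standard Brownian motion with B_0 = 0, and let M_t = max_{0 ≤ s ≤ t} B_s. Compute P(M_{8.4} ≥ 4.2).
P(M_{8.4} ≥ 4.2) = 2·P(B_{8.4} ≥ 4.2) = 2(1 − Φ(4.2/√8.4)) ≈ 0.1473

By the reflection principle for Brownian motion, P(M_t ≥ a) = 2 · P(B_t ≥ a) for a ≥ 0. Since B_t ~ N(0, t), P(B_t ≥ 4.2) = 1 − Φ(4.2/√t) = 1 − Φ(4.2/√8.4) = 1 − Φ(1.4491). So
  P(M_{8.4} ≥ 4.2) = 2(1 − Φ(1.4491)) ≈ 0.1473.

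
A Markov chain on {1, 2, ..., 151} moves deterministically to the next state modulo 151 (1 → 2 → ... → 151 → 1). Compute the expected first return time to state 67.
E[T_67 | X_0 = 67] = 151

The chain cycles deterministically, so starting at state 67 it returns in exactly 151 steps. Equivalently, the stationary distribution is uniform π_j = 1/151 for every state j, so by Kac's formula E[T_67] = 1/π_67 = 151.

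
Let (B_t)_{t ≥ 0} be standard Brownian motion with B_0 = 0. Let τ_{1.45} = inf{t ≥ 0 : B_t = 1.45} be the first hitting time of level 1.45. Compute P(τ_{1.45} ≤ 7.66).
P(τ_{1.45} ≤ 7.66) = 2(1 − Φ(1.45/√7.66)) = 2(1 − Φ(0.5239)) ≈ 0.6003

By the reflection principle for standard BM, P(τ_b ≤ t) = 2 · P(B_t ≥ b). Since B_t ~ N(0, t), P(B_t ≥ 1.45) = 1 − Φ(1.45/√t) = 1 − Φ(1.45/√7.66) = 1 − Φ(0.5239) ≈ 0.30017. Doubling: P(τ_{1.45} ≤ 7.66) ≈ 2 · 0.30017 = 0.60034 ≈ 0.6003.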